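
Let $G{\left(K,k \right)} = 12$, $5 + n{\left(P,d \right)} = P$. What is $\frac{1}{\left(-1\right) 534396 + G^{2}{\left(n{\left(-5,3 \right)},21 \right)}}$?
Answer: $- \frac{1}{534252} \approx -1.8718 \cdot 10^{-6}$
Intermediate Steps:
$n{\left(P,d \right)} = -5 + P$
$\frac{1}{\left(-1\right) 534396 + G^{2}{\left(n{\left(-5,3 \right)},21 \right)}} = \frac{1}{\left(-1\right) 534396 + 12^{2}} = \frac{1}{-534396 + 144} = \frac{1}{-534252} = - \frac{1}{534252}$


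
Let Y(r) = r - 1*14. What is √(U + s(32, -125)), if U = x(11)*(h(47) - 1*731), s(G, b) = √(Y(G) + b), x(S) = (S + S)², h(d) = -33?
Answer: √(-369776 + I*√107) ≈ 0.008 + 608.09*I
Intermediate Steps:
Y(r) = -14 + r (Y(r) = r - 14 = -14 + r)
x(S) = 4*S² (x(S) = (2*S)² = 4*S²)
s(G, b) = √(-14 + G + b) (s(G, b) = √((-14 + G) + b) = √(-14 + G + b))
U = -369776 (U = (4*11²)*(-33 - 1*731) = (4*121)*(-33 - 731) = 484*(-764) = -369776)
√(U + s(32, -125)) = √(-369776 + √(-14 + 32 - 125)) = √(-369776 + √(-107)) = √(-369776 + I*√107)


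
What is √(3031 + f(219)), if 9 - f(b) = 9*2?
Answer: √3022 ≈ 54.973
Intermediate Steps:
f(b) = -9 (f(b) = 9 - 9*2 = 9 - 1*18 = 9 - 18 = -9)
√(3031 + f(219)) = √(3031 - 9) = √3022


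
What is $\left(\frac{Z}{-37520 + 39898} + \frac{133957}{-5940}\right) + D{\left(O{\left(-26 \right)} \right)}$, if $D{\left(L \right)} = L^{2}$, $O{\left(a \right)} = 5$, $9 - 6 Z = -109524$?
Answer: $\frac{1232939}{121770} \approx 10.125$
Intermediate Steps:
$Z = \frac{36511}{2}$ ($Z = \frac{3}{2} - -18254 = \frac{3}{2} + 18254 = \frac{36511}{2} \approx 18256.0$)
$\left(\frac{Z}{-37520 + 39898} + \frac{133957}{-5940}\right) + D{\left(O{\left(-26 \right)} \right)} = \left(\frac{36511}{2 \left(-37520 + 39898\right)} + \frac{133957}{-5940}\right) + 5^{2} = \left(\frac{36511}{2 \cdot 2378} + 133957 \left(- \frac{1}{5940}\right)\right) + 25 = \left(\frac{36511}{2} \cdot \frac{1}{2378} - \frac{133957}{5940}\right) + 25 = \left(\frac{1259}{164} - \frac{133957}{5940}\right) + 25 = - \frac{1811311}{121770} + 25 = \frac{1232939}{121770}$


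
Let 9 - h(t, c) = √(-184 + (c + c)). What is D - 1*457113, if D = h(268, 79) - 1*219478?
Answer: -676582 - I*√26 ≈ -6.7658e+5 - 5.099*I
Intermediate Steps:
h(t, c) = 9 - √(-184 + 2*c) (h(t, c) = 9 - √(-184 + (c + c)) = 9 - √(-184 + 2*c))
D = -219469 - I*√26 (D = (9 - √(-184 + 2*79)) - 1*219478 = (9 - √(-184 + 158)) - 219478 = (9 - √(-26)) - 219478 = (9 - I*√26) - 219478 = -219469 - I*√26 ≈ -2.1947e+5 - 5.099*I)
D - 1*457113 = (-219469 - I*√26) - 1*457113 = (-219469 - I*√26) - 457113 = -676582 - I*√26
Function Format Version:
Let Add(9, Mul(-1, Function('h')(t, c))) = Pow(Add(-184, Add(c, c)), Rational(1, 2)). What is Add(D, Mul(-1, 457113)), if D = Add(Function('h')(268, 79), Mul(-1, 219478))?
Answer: Add(-676582, Mul(-1, I, Pow(26, Rational(1, 2)))) ≈ Add(-6.7658e+5, Mul(-5.0990, I))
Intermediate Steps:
Function('h')(t, c) = Add(9, Mul(-1, Pow(Add(-184, Mul(2, c)), Rational(1, 2)))) (Function('h')(t, c) = Add(9, Mul(-1, Pow(Add(-184, Add(c, c)), Rational(1, 2)))) = Add(9, Mul(-1, Pow(Add(-184, Mul(2, c)), Rational(1, 2)))))
D = Add(-219469, Mul(-1, I, Pow(26, Rational(1, 2)))) (D = Add(Add(9, Mul(-1, Pow(Add(-184, Mul(2, 79)), Rational(1, 2)))), Mul(-1, 219478)) = Add(Add(9, Mul(-1, Pow(Add(-184, 158), Rational(1, 2)))), -219478) = Add(Add(9, Mul(-1, Pow(-26, Rational(1, 2)))), -219478) = Add(Add(9, Mul(-1, Mul(I, Pow(26, Rational(1, 2))))), -219478) = Add(Add(9, Mul(-1, I, Pow(26, Rational(1, 2)))), -219478) = Add(-219469, Mul(-1, I, Pow(26, Rational(1, 2)))) ≈ Add(-2.1947e+5, Mul(-5.0990, I)))
Add(D, Mul(-1, 457113)) = Add(Add(-219469, Mul(-1, I, Pow(26, Rational(1, 2)))), Mul(-1, 457113)) = Add(Add(-219469, Mul(-1, I, Pow(26, Rational(1, 2)))), -457113) = Add(-676582, Mul(-1, I, Pow(26, Rational(1, 2))))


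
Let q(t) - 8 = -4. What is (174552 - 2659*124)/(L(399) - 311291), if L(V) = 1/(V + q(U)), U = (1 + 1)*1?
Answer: 15632773/31362568 ≈ 0.49845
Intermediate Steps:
U = 2 (U = 2*1 = 2)
q(t) = 4 (q(t) = 8 - 4 = 4)
L(V) = 1/(4 + V) (L(V) = 1/(V + 4) = 1/(4 + V))
(174552 - 2659*124)/(L(399) - 311291) = (174552 - 2659*124)/(1/(4 + 399) - 311291) = (174552 - 329716)/(1/403 - 311291) = -155164/(1/403 - 311291) = -155164/(-125450272/403) = -155164*(-403/125450272) = 15632773/31362568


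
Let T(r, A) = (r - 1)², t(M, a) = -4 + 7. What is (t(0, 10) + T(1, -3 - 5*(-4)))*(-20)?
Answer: -60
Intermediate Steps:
t(M, a) = 3
T(r, A) = (-1 + r)²
(t(0, 10) + T(1, -3 - 5*(-4)))*(-20) = (3 + (-1 + 1)²)*(-20) = (3 + 0²)*(-20) = (3 + 0)*(-20) = 3*(-20) = -60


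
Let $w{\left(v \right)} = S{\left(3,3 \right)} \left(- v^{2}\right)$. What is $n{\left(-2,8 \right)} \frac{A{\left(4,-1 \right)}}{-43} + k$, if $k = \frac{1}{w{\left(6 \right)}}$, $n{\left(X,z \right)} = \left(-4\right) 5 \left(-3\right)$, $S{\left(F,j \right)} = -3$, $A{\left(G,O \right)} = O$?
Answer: $\frac{6523}{4644} \approx 1.4046$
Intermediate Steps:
$n{\left(X,z \right)} = 60$ ($n{\left(X,z \right)} = \left(-20\right) \left(-3\right) = 60$)
$w{\left(v \right)} = 3 v^{2}$ ($w{\left(v \right)} = - 3 \left(- v^{2}\right) = 3 v^{2}$)
$k = \frac{1}{108}$ ($k = \frac{1}{3 \cdot 6^{2}} = \frac{1}{3 \cdot 36} = \frac{1}{108} \approx 0.0092593$)
$n{\left(-2,8 \right)} \frac{A{\left(4,-1 \right)}}{-43} + k = 60 \left(- \frac{1}{-43}\right) + \frac{1}{108} = 60 \left(\left(-1\right) \left(- \frac{1}{43}\right)\right) + \frac{1}{108} = 60 \cdot \frac{1}{43} + \frac{1}{108} = \frac{60}{43} + \frac{1}{108} = \frac{6523}{4644}$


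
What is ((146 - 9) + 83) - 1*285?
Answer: -65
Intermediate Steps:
((146 - 9) + 83) - 1*285 = (137 + 83) - 285 = 220 - 285 = -65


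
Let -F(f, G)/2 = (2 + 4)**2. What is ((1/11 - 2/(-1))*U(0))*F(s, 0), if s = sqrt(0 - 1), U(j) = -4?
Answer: 6624/11 ≈ 602.18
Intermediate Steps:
s = I (s = sqrt(-1) = I ≈ 1.0*I)
F(f, G) = -72 (F(f, G) = -2*(2 + 4)**2 = -2*6**2 = -2*36 = -72)
((1/11 - 2/(-1))*U(0))*F(s, 0) = ((1/11 - 2/(-1))*(-4))*(-72) = ((1*(1/11) - 2*(-1))*(-4))*(-72) = ((1/11 + 2)*(-4))*(-72) = ((23/11)*(-4))*(-72) = -92/11*(-72) = 6624/11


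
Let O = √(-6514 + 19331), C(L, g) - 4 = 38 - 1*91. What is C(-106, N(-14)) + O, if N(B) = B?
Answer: -49 + √12817 ≈ 64.212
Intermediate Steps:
C(L, g) = -49 (C(L, g) = 4 + (38 - 1*91) = 4 + (38 - 91) = 4 - 53 = -49)
O = √12817 ≈ 113.21
C(-106, N(-14)) + O = -49 + √12817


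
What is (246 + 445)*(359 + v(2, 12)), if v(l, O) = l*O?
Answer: 264653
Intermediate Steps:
v(l, O) = O*l
(246 + 445)*(359 + v(2, 12)) = (246 + 445)*(359 + 12*2) = 691*(359 + 24) = 691*383 = 264653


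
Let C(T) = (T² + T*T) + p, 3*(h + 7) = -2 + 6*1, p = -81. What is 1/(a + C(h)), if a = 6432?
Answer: 9/57737 ≈ 0.00015588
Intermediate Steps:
h = -17/3 (h = -7 + (-2 + 6*1)/3 = -7 + (-2 + 6)/3 = -7 + (⅓)*4 = -7 + 4/3 = -17/3 ≈ -5.6667)
C(T) = -81 + 2*T² (C(T) = (T² + T*T) - 81 = (T² + T²) - 81 = 2*T² - 81 = -81 + 2*T²)
1/(a + C(h)) = 1/(6432 + (-81 + 2*(-17/3)²)) = 1/(6432 + (-81 + 2*(289/9))) = 1/(6432 + (-81 + 578/9)) = 1/(6432 - 151/9) = 1/(57737/9) = 9/57737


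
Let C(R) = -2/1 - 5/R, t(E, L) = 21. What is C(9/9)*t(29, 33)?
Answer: -147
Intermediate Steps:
C(R) = -2 - 5/R (C(R) = -2*1 - 5/R = -2 - 5/R)
C(9/9)*t(29, 33) = (-2 - 5/1)*21 = (-2 - 5*1)*21 = (-2 - 5)*21 = -7*21 = -147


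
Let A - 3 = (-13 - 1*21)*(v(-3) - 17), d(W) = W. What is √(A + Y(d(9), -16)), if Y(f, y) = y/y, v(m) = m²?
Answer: 2*√69 ≈ 16.613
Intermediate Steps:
Y(f, y) = 1
A = 275 (A = 3 + (-13 - 1*21)*((-3)² - 17) = 3 + (-13 - 21)*(9 - 17) = 3 - 34*(-8) = 3 + 272 = 275)
√(A + Y(d(9), -16)) = √(275 + 1) = √276 = 2*√69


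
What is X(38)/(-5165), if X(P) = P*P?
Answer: -1444/5165 ≈ -0.27957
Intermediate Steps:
X(P) = P**2
X(38)/(-5165) = 38**2/(-5165) = 1444*(-1/5165) = -1444/5165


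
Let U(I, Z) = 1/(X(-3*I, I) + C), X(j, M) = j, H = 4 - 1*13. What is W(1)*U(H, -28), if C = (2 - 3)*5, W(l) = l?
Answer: 1/22 ≈ 0.045455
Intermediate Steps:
H = -9 (H = 4 - 13 = -9)
C = -5 (C = -1*5 = -5)
U(I, Z) = 1/(-5 - 3*I) (U(I, Z) = 1/(-3*I - 5) = 1/(-5 - 3*I))
W(1)*U(H, -28) = 1*(-1/(5 + 3*(-9))) = 1*(-1/(5 - 27)) = 1*(-1/(-22)) = 1*(-1*(-1/22)) = 1*(1/22) = 1/22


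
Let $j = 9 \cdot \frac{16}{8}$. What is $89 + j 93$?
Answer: $1763$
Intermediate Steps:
$j = 18$ ($j = 9 \cdot 16 \cdot \frac{1}{8} = 9 \cdot 2 = 18$)
$89 + j 93 = 89 + 18 \cdot 93 = 89 + 1674 = 1763$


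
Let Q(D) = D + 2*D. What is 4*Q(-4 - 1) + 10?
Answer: -50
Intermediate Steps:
Q(D) = 3*D
4*Q(-4 - 1) + 10 = 4*(3*(-4 - 1)) + 10 = 4*(3*(-5)) + 10 = 4*(-15) + 10 = -60 + 10 = -50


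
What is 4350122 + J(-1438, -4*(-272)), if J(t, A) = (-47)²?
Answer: 4352331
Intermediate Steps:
J(t, A) = 2209
4350122 + J(-1438, -4*(-272)) = 4350122 + 2209 = 4352331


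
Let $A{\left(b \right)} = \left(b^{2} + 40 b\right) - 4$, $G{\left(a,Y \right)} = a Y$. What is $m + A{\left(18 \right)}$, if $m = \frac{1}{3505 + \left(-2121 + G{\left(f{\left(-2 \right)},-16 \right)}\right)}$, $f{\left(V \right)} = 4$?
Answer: $\frac{1372801}{1320} \approx 1040.0$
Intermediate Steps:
$G{\left(a,Y \right)} = Y a$
$A{\left(b \right)} = -4 + b^{2} + 40 b$
$m = \frac{1}{1320}$ ($m = \frac{1}{3505 - 2185} = \frac{1}{1320} \approx 0.00075758$)
$m + A{\left(18 \right)} = \frac{1}{1320} + \left(-4 + 18^{2} + 40 \cdot 18\right) = \frac{1}{1320} + \left(-4 + 324 + 720\right) = \frac{1}{1320} + 1040 = \frac{1372801}{1320}$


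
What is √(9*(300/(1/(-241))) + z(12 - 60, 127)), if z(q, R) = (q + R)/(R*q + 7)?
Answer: I*√24125302275731/6089 ≈ 806.66*I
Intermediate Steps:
z(q, R) = (R + q)/(7 + R*q)
√(9*(300/(1/(-241))) + z(12 - 60, 127)) = √(9*(300/(1/(-241))) + (127 + (12 - 60))/(7 + 127*(12 - 60))) = √(9*(300/(-1/241)) + (127 - 48)/(7 + 127*(-48))) = √(9*(300*(-241)) + 79/(7 - 6096)) = √(9*(-72300) + 79/(-6089)) = √(-650700 - 1/6089*79) = √(-650700 - 79/6089) = √(-3962112379/6089) = I*√24125302275731/6089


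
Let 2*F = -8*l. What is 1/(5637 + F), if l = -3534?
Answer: 1/19773 ≈ 5.0574e-5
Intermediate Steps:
F = 14136 (F = (-8*(-3534))/2 = (½)*28272 = 14136)
1/(5637 + F) = 1/(5637 + 14136) = 1/19773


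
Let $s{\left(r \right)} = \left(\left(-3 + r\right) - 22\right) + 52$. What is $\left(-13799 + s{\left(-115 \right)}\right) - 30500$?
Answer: $-44387$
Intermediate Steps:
$s{\left(r \right)} = 27 + r$ ($s{\left(r \right)} = \left(-25 + r\right) + 52 = 27 + r$)
$\left(-13799 + s{\left(-115 \right)}\right) - 30500 = \left(-13799 + \left(27 - 115\right)\right) - 30500 = \left(-13799 - 88\right) - 30500 = -13887 - 30500 = -44387$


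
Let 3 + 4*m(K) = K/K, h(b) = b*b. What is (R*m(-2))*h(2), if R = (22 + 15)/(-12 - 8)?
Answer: 37/10 ≈ 3.7000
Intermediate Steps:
h(b) = b²
m(K) = -½ (m(K) = -¾ + (K/K)/4 = -¾ + (¼)*1 = -¾ + ¼ = -½)
R = -37/20 (R = 37/(-20) = 37*(-1/20) = -37/20 ≈ -1.8500)
(R*m(-2))*h(2) = -37/20*(-½)*2² = (37/40)*4 = 37/10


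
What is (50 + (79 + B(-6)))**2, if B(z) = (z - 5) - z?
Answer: 15376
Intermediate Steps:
B(z) = -5 (B(z) = (-5 + z) - z = -5)
(50 + (79 + B(-6)))**2 = (50 + (79 - 5))**2 = (50 + 74)**2 = 124**2 = 15376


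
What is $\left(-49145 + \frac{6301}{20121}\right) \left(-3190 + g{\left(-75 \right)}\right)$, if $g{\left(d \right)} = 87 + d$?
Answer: $\frac{3142534295432}{20121} \approx 1.5618 \cdot 10^{8}$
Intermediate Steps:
$\left(-49145 + \frac{6301}{20121}\right) \left(-3190 + g{\left(-75 \right)}\right) = \left(-49145 + \frac{6301}{20121}\right) \left(-3190 + \left(87 - 75\right)\right) = \left(-49145 + 6301 \cdot \frac{1}{20121}\right) \left(-3190 + 12\right) = \left(-49145 + \frac{6301}{20121}\right) \left(-3178\right) = \left(- \frac{988840244}{20121}\right) \left(-3178\right) = \frac{3142534295432}{20121}$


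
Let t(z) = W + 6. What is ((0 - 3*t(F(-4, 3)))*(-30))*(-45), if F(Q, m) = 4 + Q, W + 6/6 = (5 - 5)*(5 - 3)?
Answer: -20250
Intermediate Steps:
W = -1 (W = -1 + (5 - 5)*(5 - 3) = -1 + 0*2 = -1 + 0 = -1)
t(z) = 5 (t(z) = -1 + 6 = 5)
((0 - 3*t(F(-4, 3)))*(-30))*(-45) = ((0 - 3*5)*(-30))*(-45) = ((0 - 15)*(-30))*(-45) = -15*(-30)*(-45) = 450*(-45) = -20250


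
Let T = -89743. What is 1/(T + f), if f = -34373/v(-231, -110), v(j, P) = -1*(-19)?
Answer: -19/1739490 ≈ -1.0923e-5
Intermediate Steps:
v(j, P) = 19
f = -34373/19 ≈ -1809.1
1/(T + f) = 1/(-89743 - 34373/19) = 1/(-1739490/19) = -19/1739490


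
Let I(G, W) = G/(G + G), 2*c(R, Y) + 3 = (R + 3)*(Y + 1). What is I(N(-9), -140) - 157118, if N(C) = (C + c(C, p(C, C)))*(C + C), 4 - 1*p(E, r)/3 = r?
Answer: -314235/2 ≈ -1.5712e+5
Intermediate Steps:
p(E, r) = 12 - 3*r
c(R, Y) = -3/2 + (1 + Y)*(3 + R)/2 (c(R, Y) = -3/2 + ((R + 3)*(Y + 1))/2 = -3/2 + ((3 + R)*(1 + Y))/2 = -3/2 + ((1 + Y)*(3 + R))/2 = -3/2 + (1 + Y)*(3 + R)/2)
N(C) = 2*C*(18 - 3*C + C*(12 - 3*C)/2) (N(C) = (C + (C/2 + 3*(12 - 3*C)/2 + C*(12 - 3*C)/2))*(C + C) = (C + (C/2 + (18 - 9*C/2) + C*(12 - 3*C)/2))*(2*C) = (C + (18 - 4*C + C*(12 - 3*C)/2))*(2*C) = (18 - 3*C + C*(12 - 3*C)/2)*(2*C) = 2*C*(18 - 3*C + C*(12 - 3*C)/2))
I(G, W) = 1/2 (I(G, W) = G/((2*G)) = G*(1/(2*G)) = 1/2)
I(N(-9), -140) - 157118 = 1/2 - 157118 = -314235/2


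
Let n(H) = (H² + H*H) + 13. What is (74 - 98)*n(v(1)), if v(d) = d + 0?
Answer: -360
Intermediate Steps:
v(d) = d
n(H) = 13 + 2*H² (n(H) = (H² + H²) + 13 = 2*H² + 13 = 13 + 2*H²)
(74 - 98)*n(v(1)) = (74 - 98)*(13 + 2*1²) = -24*(13 + 2*1) = -24*(13 + 2) = -24*15 = -360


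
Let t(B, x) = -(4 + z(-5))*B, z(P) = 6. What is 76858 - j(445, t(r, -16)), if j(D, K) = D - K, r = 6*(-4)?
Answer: 76653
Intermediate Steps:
r = -24
t(B, x) = -10*B (t(B, x) = -(4 + 6)*B = -10*B)
76858 - j(445, t(r, -16)) = 76858 - (445 - (-10)*(-24)) = 76858 - (445 - 1*240) = 76858 - (445 - 240) = 76858 - 1*205 = 76858 - 205 = 76653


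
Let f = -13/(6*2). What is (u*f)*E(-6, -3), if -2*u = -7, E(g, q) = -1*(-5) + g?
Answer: 91/24 ≈ 3.7917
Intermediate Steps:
E(g, q) = 5 + g
u = 7/2 (u = -½*(-7) = 7/2 ≈ 3.5000)
f = -13/12 ≈ -1.0833
(u*f)*E(-6, -3) = ((7/2)*(-13/12))*(5 - 6) = -91/24*(-1) = 91/24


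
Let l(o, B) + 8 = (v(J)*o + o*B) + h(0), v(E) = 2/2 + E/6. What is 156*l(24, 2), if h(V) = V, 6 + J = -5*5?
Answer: -9360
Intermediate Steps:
J = -31 (J = -6 - 5*5 = -6 - 25 = -31)
v(E) = 1 + E/6 (v(E) = 2*(1/2) + E*(1/6) = 1 + E/6)
l(o, B) = -8 - 25*o/6 + B*o (l(o, B) = -8 + (((1 + (1/6)*(-31))*o + o*B) + 0) = -8 + (((1 - 31/6)*o + B*o) + 0) = -8 + ((-25*o/6 + B*o) + 0) = -8 + (-25*o/6 + B*o) = -8 - 25*o/6 + B*o)
156*l(24, 2) = 156*(-8 - 25/6*24 + 2*24) = 156*(-8 - 100 + 48) = 156*(-60) = -9360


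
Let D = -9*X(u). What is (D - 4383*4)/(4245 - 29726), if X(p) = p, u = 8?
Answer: 17604/25481 ≈ 0.69087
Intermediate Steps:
D = -72 (D = -9*8 = -72)
(D - 4383*4)/(4245 - 29726) = (-72 - 4383*4)/(4245 - 29726) = (-72 - 17532)/(-25481) = -17604*(-1/25481) = 17604/25481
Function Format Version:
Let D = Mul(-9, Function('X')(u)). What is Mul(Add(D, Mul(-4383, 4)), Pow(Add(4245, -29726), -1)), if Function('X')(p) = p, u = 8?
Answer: Rational(17604, 25481) ≈ 0.69087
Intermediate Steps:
D = -72 (D = Mul(-9, 8) = -72)
Mul(Add(D, Mul(-4383, 4)), Pow(Add(4245, -29726), -1)) = Mul(Add(-72, Mul(-4383, 4)), Pow(Add(4245, -29726), -1)) = Mul(Add(-72, -17532), Pow(-25481, -1)) = Mul(-17604, Rational(-1, 25481)) = Rational(17604, 25481)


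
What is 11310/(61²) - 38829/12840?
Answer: 245897/15925880 ≈ 0.015440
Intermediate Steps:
11310/(61²) - 38829/12840 = 11310/3721 - 38829*1/12840 = 11310*(1/3721) - 12943/4280 = 11310/3721 - 12943/4280 = 245897/15925880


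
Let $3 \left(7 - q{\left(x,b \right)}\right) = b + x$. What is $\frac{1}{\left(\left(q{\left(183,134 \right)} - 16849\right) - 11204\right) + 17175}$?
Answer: $- \frac{3}{32930} \approx -9.1102 \cdot 10^{-5}$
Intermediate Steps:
$q{\left(x,b \right)} = 7 - \frac{b}{3} - \frac{x}{3}$ ($q{\left(x,b \right)} = 7 - \frac{b + x}{3} = 7 - \left(\frac{b}{3} + \frac{x}{3}\right) = 7 - \frac{b}{3} - \frac{x}{3}$)
$\frac{1}{\left(\left(q{\left(183,134 \right)} - 16849\right) - 11204\right) + 17175} = \frac{1}{\left(\left(\left(7 - \frac{134}{3} - 61\right) - 16849\right) - 11204\right) + 17175} = \frac{1}{\left(\left(- \frac{296}{3} - 16849\right) - 11204\right) + 17175} = \frac{1}{\left(- \frac{50843}{3} - 11204\right) + 17175} = \frac{1}{- \frac{84455}{3} + 17175} = \frac{1}{- \frac{32930}{3}} = - \frac{3}{32930}$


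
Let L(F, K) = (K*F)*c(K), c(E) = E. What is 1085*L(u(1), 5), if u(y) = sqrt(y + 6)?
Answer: 27125*sqrt(7) ≈ 71766.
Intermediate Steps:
u(y) = sqrt(6 + y)
L(F, K) = F*K**2 (L(F, K) = (K*F)*K = (F*K)*K = F*K**2)
1085*L(u(1), 5) = 1085*(sqrt(6 + 1)*5**2) = 1085*(sqrt(7)*25) = 1085*(25*sqrt(7)) = 27125*sqrt(7)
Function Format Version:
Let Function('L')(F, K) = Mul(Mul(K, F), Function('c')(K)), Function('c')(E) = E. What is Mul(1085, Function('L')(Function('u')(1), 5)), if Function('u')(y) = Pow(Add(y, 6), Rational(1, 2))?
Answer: Mul(27125, Pow(7, Rational(1, 2))) ≈ 71766.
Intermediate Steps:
Function('u')(y) = Pow(Add(6, y), Rational(1, 2))
Function('L')(F, K) = Mul(F, Pow(K, 2)) (Function('L')(F, K) = Mul(Mul(K, F), K) = Mul(Mul(F, K), K) = Mul(F, Pow(K, 2)))
Mul(1085, Function('L')(Function('u')(1), 5)) = Mul(1085, Mul(Pow(Add(6, 1), Rational(1, 2)), Pow(5, 2))) = Mul(1085, Mul(Pow(7, Rational(1, 2)), 25)) = Mul(1085, Mul(25, Pow(7, Rational(1, 2)))) = Mul(27125, Pow(7, Rational(1, 2)))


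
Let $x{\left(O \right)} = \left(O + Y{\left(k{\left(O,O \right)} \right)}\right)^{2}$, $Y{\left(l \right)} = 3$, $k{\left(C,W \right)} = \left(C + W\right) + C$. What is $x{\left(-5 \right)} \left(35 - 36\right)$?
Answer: $-4$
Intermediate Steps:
$k{\left(C,W \right)} = W + 2 C$
$x{\left(O \right)} = \left(3 + O\right)^{2}$ ($x{\left(O \right)} = \left(O + 3\right)^{2} = \left(3 + O\right)^{2}$)
$x{\left(-5 \right)} \left(35 - 36\right) = \left(3 - 5\right)^{2} \left(35 - 36\right) = \left(-2\right)^{2} \left(35 - 36\right) = 4 \left(-1\right) = -4$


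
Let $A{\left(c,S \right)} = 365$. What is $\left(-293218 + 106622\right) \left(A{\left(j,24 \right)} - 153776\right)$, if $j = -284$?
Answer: $28625878956$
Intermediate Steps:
$\left(-293218 + 106622\right) \left(A{\left(j,24 \right)} - 153776\right) = \left(-293218 + 106622\right) \left(365 - 153776\right) = \left(-186596\right) \left(-153411\right) = 28625878956$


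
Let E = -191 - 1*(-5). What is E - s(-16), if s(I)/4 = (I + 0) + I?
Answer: -58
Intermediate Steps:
s(I) = 8*I (s(I) = 4*((I + 0) + I) = 4*(I + I) = 4*(2*I) = 8*I)
E = -186 (E = -191 + 5 = -186)
E - s(-16) = -186 - 8*(-16) = -186 - 1*(-128) = -186 + 128 = -58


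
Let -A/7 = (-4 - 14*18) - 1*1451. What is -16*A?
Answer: -191184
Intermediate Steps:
A = 11949 (A = -7*((-4 - 14*18) - 1*1451) = -7*((-4 - 252) - 1451) = -7*(-256 - 1451) = -7*(-1707) = 11949)
-16*A = -16*11949 = -191184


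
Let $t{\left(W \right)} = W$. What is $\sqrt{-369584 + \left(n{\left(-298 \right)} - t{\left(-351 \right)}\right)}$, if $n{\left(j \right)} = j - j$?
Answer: $i \sqrt{369233} \approx 607.65 i$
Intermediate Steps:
$n{\left(j \right)} = 0$
$\sqrt{-369584 + \left(n{\left(-298 \right)} - t{\left(-351 \right)}\right)} = \sqrt{-369584 + \left(0 - -351\right)} = \sqrt{-369584 + \left(0 + 351\right)} = \sqrt{-369584 + 351} = \sqrt{-369233} = i \sqrt{369233}$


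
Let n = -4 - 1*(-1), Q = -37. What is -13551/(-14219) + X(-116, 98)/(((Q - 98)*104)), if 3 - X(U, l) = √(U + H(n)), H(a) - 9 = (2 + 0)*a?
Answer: 63404461/66544920 + I*√113/14040 ≈ 0.95281 + 0.00075713*I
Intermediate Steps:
n = -3 (n = -4 + 1 = -3)
H(a) = 9 + 2*a (H(a) = 9 + (2 + 0)*a = 9 + 2*a)
X(U, l) = 3 - √(3 + U) (X(U, l) = 3 - √(U + (9 + 2*(-3))) = 3 - √(U + (9 - 6)) = 3 - √(U + 3) = 3 - √(3 + U))
-13551/(-14219) + X(-116, 98)/(((Q - 98)*104)) = -13551/(-14219) + (3 - √(3 - 116))/(((-37 - 98)*104)) = -13551*(-1/14219) + (3 - √(-113))/((-135*104)) = 13551/14219 + (3 - I*√113)/(-14040) = 13551/14219 + (3 - I*√113)*(-1/14040) = 13551/14219 + (-1/4680 + I*√113/14040) = 63404461/66544920 + I*√113/14040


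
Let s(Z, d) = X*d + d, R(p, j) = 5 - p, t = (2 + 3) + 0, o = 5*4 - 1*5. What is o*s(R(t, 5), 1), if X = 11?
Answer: 180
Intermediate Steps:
o = 15 (o = 20 - 5 = 15)
t = 5 (t = 5 + 0 = 5)
s(Z, d) = 12*d (s(Z, d) = 11*d + d = 12*d)
o*s(R(t, 5), 1) = 15*(12*1) = 15*12 = 180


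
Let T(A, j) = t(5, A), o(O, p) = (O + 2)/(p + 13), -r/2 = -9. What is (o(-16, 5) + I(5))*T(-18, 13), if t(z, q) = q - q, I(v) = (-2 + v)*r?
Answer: 0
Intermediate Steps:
r = 18 (r = -2*(-9) = 18)
I(v) = -36 + 18*v (I(v) = (-2 + v)*18 = -36 + 18*v)
o(O, p) = (2 + O)/(13 + p)
t(z, q) = 0
T(A, j) = 0
(o(-16, 5) + I(5))*T(-18, 13) = ((2 - 16)/(13 + 5) + (-36 + 18*5))*0 = (-14/18 + (-36 + 90))*0 = ((1/18)*(-14) + 54)*0 = (-7/9 + 54)*0 = (479/9)*0 = 0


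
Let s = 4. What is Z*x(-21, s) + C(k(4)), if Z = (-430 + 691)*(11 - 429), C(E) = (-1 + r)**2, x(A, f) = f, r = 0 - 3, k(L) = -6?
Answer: -436376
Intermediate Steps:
r = -3
C(E) = 16 (C(E) = (-1 - 3)**2 = (-4)**2 = 16)
Z = -109098 (Z = 261*(-418) = -109098)
Z*x(-21, s) + C(k(4)) = -109098*4 + 16 = -436392 + 16 = -436376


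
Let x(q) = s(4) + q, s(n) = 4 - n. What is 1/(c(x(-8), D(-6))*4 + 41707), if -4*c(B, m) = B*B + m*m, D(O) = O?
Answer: 1/41607 ≈ 2.4034e-5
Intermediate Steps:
x(q) = q (x(q) = (4 - 1*4) + q = (4 - 4) + q = 0 + q = q)
c(B, m) = -B²/4 - m²/4 (c(B, m) = -(B*B + m*m)/4 = -(B² + m²)/4 = -B²/4 - m²/4)
1/(c(x(-8), D(-6))*4 + 41707) = 1/((-¼*(-8)² - ¼*(-6)²)*4 + 41707) = 1/((-¼*64 - ¼*36)*4 + 41707) = 1/((-16 - 9)*4 + 41707) = 1/(-25*4 + 41707) = 1/(-100 + 41707) = 1/41607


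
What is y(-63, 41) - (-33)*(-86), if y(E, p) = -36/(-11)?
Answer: -31182/11 ≈ -2834.7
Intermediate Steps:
y(E, p) = 36/11 (y(E, p) = -36*(-1/11) = 36/11)
y(-63, 41) - (-33)*(-86) = 36/11 - (-33)*(-86) = 36/11 - 1*2838 = 36/11 - 2838 = -31182/11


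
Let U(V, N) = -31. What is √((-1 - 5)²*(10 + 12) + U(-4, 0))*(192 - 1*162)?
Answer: 30*√761 ≈ 827.59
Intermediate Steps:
√((-1 - 5)²*(10 + 12) + U(-4, 0))*(192 - 1*162) = √((-1 - 5)²*(10 + 12) - 31)*(192 - 1*162) = √((-6)²*22 - 31)*(192 - 162) = √(36*22 - 31)*30 = √(792 - 31)*30 = √761*30 = 30*√761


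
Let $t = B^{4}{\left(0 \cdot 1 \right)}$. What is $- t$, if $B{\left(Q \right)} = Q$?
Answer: $0$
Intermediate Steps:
$t = 0$ ($t = \left(0 \cdot 1\right)^{4} = 0^{4} = 0$)
$- t = \left(-1\right) 0 = 0$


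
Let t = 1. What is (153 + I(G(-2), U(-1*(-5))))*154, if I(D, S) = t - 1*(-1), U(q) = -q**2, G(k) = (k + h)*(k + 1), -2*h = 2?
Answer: 23870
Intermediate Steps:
h = -1 (h = -1/2*2 = -1)
G(k) = (1 + k)*(-1 + k) (G(k) = (k - 1)*(k + 1) = (-1 + k)*(1 + k) = (1 + k)*(-1 + k))
I(D, S) = 2 (I(D, S) = 1 - 1*(-1) = 1 + 1 = 2)
(153 + I(G(-2), U(-1*(-5))))*154 = (153 + 2)*154 = 155*154 = 23870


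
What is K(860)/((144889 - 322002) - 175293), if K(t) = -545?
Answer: 545/352406 ≈ 0.0015465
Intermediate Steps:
K(860)/((144889 - 322002) - 175293) = -545/((144889 - 322002) - 175293) = -545/(-177113 - 175293) = -545/(-352406) = -545*(-1/352406) = 545/352406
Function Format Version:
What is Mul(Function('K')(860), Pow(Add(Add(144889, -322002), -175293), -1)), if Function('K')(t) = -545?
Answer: Rational(545, 352406) ≈ 0.0015465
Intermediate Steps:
Mul(Function('K')(860), Pow(Add(Add(144889, -322002), -175293), -1)) = Mul(-545, Pow(Add(Add(144889, -322002), -175293), -1)) = Mul(-545, Pow(Add(-177113, -175293), -1)) = Mul(-545, Pow(-352406, -1)) = Mul(-545, Rational(-1, 352406)) = Rational(545, 352406)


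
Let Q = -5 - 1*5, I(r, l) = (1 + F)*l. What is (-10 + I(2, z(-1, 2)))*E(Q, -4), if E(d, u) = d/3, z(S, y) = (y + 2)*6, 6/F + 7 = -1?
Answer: 40/3 ≈ 13.333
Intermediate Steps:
F = -¾ (F = 6/(-7 - 1) = 6/(-8) = 6*(-⅛) = -¾ ≈ -0.75000)
z(S, y) = 12 + 6*y (z(S, y) = (2 + y)*6 = 12 + 6*y)
I(r, l) = l/4 (I(r, l) = (1 - ¾)*l = l/4)
Q = -10 (Q = -5 - 5 = -10)
E(d, u) = d/3 (E(d, u) = d*(⅓) = d/3)
(-10 + I(2, z(-1, 2)))*E(Q, -4) = (-10 + (12 + 6*2)/4)*((⅓)*(-10)) = (-10 + (12 + 12)/4)*(-10/3) = (-10 + (¼)*24)*(-10/3) = (-10 + 6)*(-10/3) = -4*(-10/3) = 40/3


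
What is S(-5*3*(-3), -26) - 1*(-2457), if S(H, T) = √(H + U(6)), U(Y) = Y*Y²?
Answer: 2457 + 3*√29 ≈ 2473.2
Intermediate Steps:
U(Y) = Y³
S(H, T) = √(216 + H) (S(H, T) = √(H + 6³) = √(H + 216) = √(216 + H))
S(-5*3*(-3), -26) - 1*(-2457) = √(216 - 5*3*(-3)) - 1*(-2457) = √(216 - 15*(-3)) + 2457 = √(216 + 45) + 2457 = √261 + 2457 = 3*√29 + 2457 = 2457 + 3*√29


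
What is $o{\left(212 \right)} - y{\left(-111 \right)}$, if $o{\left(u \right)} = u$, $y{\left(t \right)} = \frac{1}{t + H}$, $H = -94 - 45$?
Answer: $\frac{53001}{250} \approx 212.0$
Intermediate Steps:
$H = -139$
$y{\left(t \right)} = \frac{1}{-139 + t}$ ($y{\left(t \right)} = \frac{1}{t - 139} = \frac{1}{-139 + t}$)
$o{\left(212 \right)} - y{\left(-111 \right)} = 212 - \frac{1}{-139 - 111} = 212 - \frac{1}{-250} = 212 - - \frac{1}{250} = 212 + \frac{1}{250} = \frac{53001}{250}$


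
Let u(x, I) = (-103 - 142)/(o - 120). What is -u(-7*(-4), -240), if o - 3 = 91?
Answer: -245/26 ≈ -9.4231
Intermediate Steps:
o = 94 (o = 3 + 91 = 94)
u(x, I) = 245/26 (u(x, I) = (-103 - 142)/(94 - 120) = -245/(-26) = -245*(-1/26) = 245/26)
-u(-7*(-4), -240) = -1*245/26 = -245/26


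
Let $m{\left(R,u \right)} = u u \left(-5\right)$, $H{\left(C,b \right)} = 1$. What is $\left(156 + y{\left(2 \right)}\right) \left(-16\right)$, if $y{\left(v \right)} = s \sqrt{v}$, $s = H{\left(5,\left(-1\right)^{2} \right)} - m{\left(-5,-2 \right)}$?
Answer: $-2496 - 336 \sqrt{2} \approx -2971.2$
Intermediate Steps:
$m{\left(R,u \right)} = - 5 u^{2}$ ($m{\left(R,u \right)} = u^{2} \left(-5\right) = - 5 u^{2}$)
$s = 21$ ($s = 1 - - 5 \left(-2\right)^{2} = 1 - \left(-5\right) 4 = 1 - -20 = 1 + 20 = 21$)
$y{\left(v \right)} = 21 \sqrt{v}$
$\left(156 + y{\left(2 \right)}\right) \left(-16\right) = \left(156 + 21 \sqrt{2}\right) \left(-16\right) = -2496 - 336 \sqrt{2}$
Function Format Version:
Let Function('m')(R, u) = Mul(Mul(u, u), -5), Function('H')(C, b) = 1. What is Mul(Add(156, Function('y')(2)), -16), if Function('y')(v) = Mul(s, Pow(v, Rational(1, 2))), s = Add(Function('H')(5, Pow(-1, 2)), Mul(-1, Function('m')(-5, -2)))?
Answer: Add(-2496, Mul(-336, Pow(2, Rational(1, 2)))) ≈ -2971.2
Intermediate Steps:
Function('m')(R, u) = Mul(-5, Pow(u, 2)) (Function('m')(R, u) = Mul(Pow(u, 2), -5) = Mul(-5, Pow(u, 2)))
s = 21 (s = Add(1, Mul(-1, Mul(-5, Pow(-2, 2)))) = Add(1, Mul(-1, Mul(-5, 4))) = Add(1, Mul(-1, -20)) = Add(1, 20) = 21)
Function('y')(v) = Mul(21, Pow(v, Rational(1, 2)))
Mul(Add(156, Function('y')(2)), -16) = Mul(Add(156, Mul(21, Pow(2, Rational(1, 2)))), -16) = Add(-2496, Mul(-336, Pow(2, Rational(1, 2))))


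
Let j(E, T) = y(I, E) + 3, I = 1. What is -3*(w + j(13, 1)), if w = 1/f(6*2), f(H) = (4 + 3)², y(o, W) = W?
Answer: -2355/49 ≈ -48.061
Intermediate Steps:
f(H) = 49 (f(H) = 7² = 49)
j(E, T) = 3 + E (j(E, T) = E + 3 = 3 + E)
w = 1/49 ≈ 0.020408
-3*(w + j(13, 1)) = -3*(1/49 + (3 + 13)) = -3*(1/49 + 16) = -3*785/49 = -2355/49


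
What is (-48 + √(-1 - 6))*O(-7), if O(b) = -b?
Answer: -336 + 7*I*√7 ≈ -336.0 + 18.52*I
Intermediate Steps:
(-48 + √(-1 - 6))*O(-7) = (-48 + √(-1 - 6))*(-1*(-7)) = (-48 + √(-7))*7 = (-48 + I*√7)*7 = -336 + 7*I*√7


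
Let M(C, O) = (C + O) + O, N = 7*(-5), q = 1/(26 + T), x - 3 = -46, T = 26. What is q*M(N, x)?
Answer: -121/52 ≈ -2.3269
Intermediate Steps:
x = -43 (x = 3 - 46 = -43)
q = 1/52 (q = 1/(26 + 26) = 1/52 ≈ 0.019231)
N = -35
M(C, O) = C + 2*O
q*M(N, x) = (-35 + 2*(-43))/52 = (-35 - 86)/52 = (1/52)*(-121) = -121/52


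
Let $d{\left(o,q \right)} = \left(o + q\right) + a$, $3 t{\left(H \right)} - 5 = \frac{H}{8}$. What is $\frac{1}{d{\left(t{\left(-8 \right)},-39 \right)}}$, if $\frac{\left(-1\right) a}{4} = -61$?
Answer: $\frac{3}{619} \approx 0.0048465$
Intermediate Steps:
$a = 244$ ($a = \left(-4\right) \left(-61\right) = 244$)
$t{\left(H \right)} = \frac{5}{3} + \frac{H}{24}$ ($t{\left(H \right)} = \frac{5}{3} + \frac{H \frac{1}{8}}{3} = \frac{5}{3} + \frac{\frac{1}{8} H}{3} = \frac{5}{3} + \frac{H}{24}$)
$d{\left(o,q \right)} = 244 + o + q$ ($d{\left(o,q \right)} = \left(o + q\right) + 244 = 244 + o + q$)
$\frac{1}{d{\left(t{\left(-8 \right)},-39 \right)}} = \frac{1}{244 + \left(\frac{5}{3} + \frac{1}{24} \left(-8\right)\right) - 39} = \frac{1}{244 + \left(\frac{5}{3} - \frac{1}{3}\right) - 39} = \frac{1}{244 + \frac{4}{3} - 39} = \frac{1}{\frac{619}{3}} = \frac{3}{619}$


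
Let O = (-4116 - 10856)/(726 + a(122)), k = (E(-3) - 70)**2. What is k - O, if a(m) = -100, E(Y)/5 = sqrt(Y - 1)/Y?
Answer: 13839374/2817 + 1400*I/3 ≈ 4912.8 + 466.67*I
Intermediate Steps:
E(Y) = 5*sqrt(-1 + Y)/Y (E(Y) = 5*(sqrt(Y - 1)/Y) = 5*(sqrt(-1 + Y)/Y) = 5*sqrt(-1 + Y)/Y)
k = (-70 - 10*I/3)**2 (k = (5*sqrt(-1 - 3)/(-3) - 70)**2 = (5*(-1/3)*sqrt(-4) - 70)**2 = (5*(-1/3)*(2*I) - 70)**2 = (-10*I/3 - 70)**2 = (-70 - 10*I/3)**2 ≈ 4888.9 + 466.67*I)
O = -7486/313 (O = (-4116 - 10856)/(726 - 100) = -14972/626 = -14972*1/626 = -7486/313 ≈ -23.917)
k - O = (44000/9 + 1400*I/3) - 1*(-7486/313) = (44000/9 + 1400*I/3) + 7486/313 = 13839374/2817 + 1400*I/3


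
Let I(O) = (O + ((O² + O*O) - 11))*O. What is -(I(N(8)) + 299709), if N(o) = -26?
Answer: -265519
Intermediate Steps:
I(O) = O*(-11 + O + 2*O²) (I(O) = (O + ((O² + O²) - 11))*O = (O + (2*O² - 11))*O = (O + (-11 + 2*O²))*O = (-11 + O + 2*O²)*O = O*(-11 + O + 2*O²))
-(I(N(8)) + 299709) = -(-26*(-11 - 26 + 2*(-26)²) + 299709) = -(-26*(-11 - 26 + 2*676) + 299709) = -(-26*(-11 - 26 + 1352) + 299709) = -(-26*1315 + 299709) = -(-34190 + 299709) = -1*265519 = -265519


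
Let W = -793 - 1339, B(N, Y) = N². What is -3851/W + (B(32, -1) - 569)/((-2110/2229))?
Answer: -215413813/449852 ≈ -478.85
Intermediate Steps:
W = -2132
-3851/W + (B(32, -1) - 569)/((-2110/2229)) = -3851/(-2132) + (32² - 569)/((-2110/2229)) = -3851*(-1/2132) + (1024 - 569)/((-2110*1/2229)) = 3851/2132 + 455/(-2110/2229) = 3851/2132 + 455*(-2229/2110) = 3851/2132 - 202839/422 = -215413813/449852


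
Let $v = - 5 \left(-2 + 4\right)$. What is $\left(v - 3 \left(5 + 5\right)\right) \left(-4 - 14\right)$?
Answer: $720$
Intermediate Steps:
$v = -10$ ($v = \left(-5\right) 2 = -10$)
$\left(v - 3 \left(5 + 5\right)\right) \left(-4 - 14\right) = \left(-10 - 3 \left(5 + 5\right)\right) \left(-4 - 14\right) = \left(-10 - 3 \cdot 10\right) \left(-18\right) = \left(-10 - 30\right) \left(-18\right) = \left(-40\right) \left(-18\right) = 720$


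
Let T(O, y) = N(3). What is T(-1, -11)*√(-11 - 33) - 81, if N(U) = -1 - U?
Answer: -81 - 8*I*√11 ≈ -81.0 - 26.533*I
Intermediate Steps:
T(O, y) = -4 (T(O, y) = -1 - 1*3 = -1 - 3 = -4)
T(-1, -11)*√(-11 - 33) - 81 = -4*√(-11 - 33) - 81 = -8*I*√11 - 81 = -81 - 8*I*√11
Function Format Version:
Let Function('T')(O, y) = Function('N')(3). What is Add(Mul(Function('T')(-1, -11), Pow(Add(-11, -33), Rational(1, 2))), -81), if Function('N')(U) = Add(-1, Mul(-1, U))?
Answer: Add(-81, Mul(-8, I, Pow(11, Rational(1, 2)))) ≈ Add(-81.000, Mul(-26.533, I))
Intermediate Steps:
Function('T')(O, y) = -4 (Function('T')(O, y) = Add(-1, Mul(-1, 3)) = Add(-1, -3) = -4)
Add(Mul(Function('T')(-1, -11), Pow(Add(-11, -33), Rational(1, 2))), -81) = Add(Mul(-4, Pow(Add(-11, -33), Rational(1, 2))), -81) = Add(Mul(-4, Pow(-44, Rational(1, 2))), -81) = Add(Mul(-4, Mul(2, I, Pow(11, Rational(1, 2)))), -81) = Add(Mul(-8, I, Pow(11, Rational(1, 2))), -81) = Add(-81, Mul(-8, I, Pow(11, Rational(1, 2))))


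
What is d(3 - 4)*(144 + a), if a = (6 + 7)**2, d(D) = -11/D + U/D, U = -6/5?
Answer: 19093/5 ≈ 3818.6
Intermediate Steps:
U = -6/5 (U = -6*1/5 = -6/5 ≈ -1.2000)
d(D) = -61/(5*D) (d(D) = -11/D - 6/(5*D) = -61/(5*D))
a = 169 (a = 13**2 = 169)
d(3 - 4)*(144 + a) = (-61/(5*(3 - 4)))*(144 + 169) = -61/5/(-1)*313 = -61/5*(-1)*313 = (61/5)*313 = 19093/5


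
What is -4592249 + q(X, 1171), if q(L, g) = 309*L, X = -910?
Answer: -4873439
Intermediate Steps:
-4592249 + q(X, 1171) = -4592249 + 309*(-910) = -4592249 - 281190 = -4873439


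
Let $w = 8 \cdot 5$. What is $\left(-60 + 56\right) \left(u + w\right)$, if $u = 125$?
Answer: $-660$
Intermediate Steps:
$w = 40$
$\left(-60 + 56\right) \left(u + w\right) = \left(-60 + 56\right) \left(125 + 40\right) = \left(-4\right) 165 = -660$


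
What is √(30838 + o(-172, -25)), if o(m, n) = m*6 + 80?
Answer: √29886 ≈ 172.88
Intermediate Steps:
o(m, n) = 80 + 6*m (o(m, n) = 6*m + 80 = 80 + 6*m)
√(30838 + o(-172, -25)) = √(30838 + (80 + 6*(-172))) = √(30838 + (80 - 1032)) = √(30838 - 952) = √29886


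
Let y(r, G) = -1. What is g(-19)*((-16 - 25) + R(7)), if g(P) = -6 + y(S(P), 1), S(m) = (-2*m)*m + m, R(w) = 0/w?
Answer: 287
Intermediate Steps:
R(w) = 0
S(m) = m - 2*m² (S(m) = -2*m² + m = m - 2*m²)
g(P) = -7 (g(P) = -6 - 1 = -7)
g(-19)*((-16 - 25) + R(7)) = -7*((-16 - 25) + 0) = -7*(-41 + 0) = -7*(-41) = 287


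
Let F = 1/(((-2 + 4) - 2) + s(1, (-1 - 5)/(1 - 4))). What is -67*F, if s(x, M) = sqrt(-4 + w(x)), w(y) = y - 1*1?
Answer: 67*I/2 ≈ 33.5*I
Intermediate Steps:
w(y) = -1 + y (w(y) = y - 1 = -1 + y)
s(x, M) = sqrt(-5 + x) (s(x, M) = sqrt(-4 + (-1 + x)) = sqrt(-5 + x))
F = -I/2 (F = 1/(((-2 + 4) - 2) + sqrt(-5 + 1)) = 1/((2 - 2) + sqrt(-4)) = 1/(0 + 2*I) = 1/(2*I) = -I/2 ≈ -0.5*I)
-67*F = -(-67)*I/2 = 67*I/2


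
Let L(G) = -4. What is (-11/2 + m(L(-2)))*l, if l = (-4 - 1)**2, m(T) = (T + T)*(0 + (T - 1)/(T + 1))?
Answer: -2825/6 ≈ -470.83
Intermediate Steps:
m(T) = 2*T*(-1 + T)/(1 + T) (m(T) = (2*T)*(0 + (-1 + T)/(1 + T)) = (2*T)*((-1 + T)/(1 + T)) = 2*T*(-1 + T)/(1 + T))
l = 25 (l = (-5)**2 = 25)
(-11/2 + m(L(-2)))*l = (-11/2 + 2*(-4)*(-1 - 4)/(1 - 4))*25 = (-11*1/2 + 2*(-4)*(-5)/(-3))*25 = (-11/2 + 2*(-4)*(-1/3)*(-5))*25 = (-11/2 - 40/3)*25 = -113/6*25 = -2825/6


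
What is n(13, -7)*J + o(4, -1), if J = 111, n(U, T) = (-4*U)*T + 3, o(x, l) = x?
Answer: 40741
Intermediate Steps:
n(U, T) = 3 - 4*T*U (n(U, T) = -4*T*U + 3 = 3 - 4*T*U)
n(13, -7)*J + o(4, -1) = (3 - 4*(-7)*13)*111 + 4 = (3 + 364)*111 + 4 = 367*111 + 4 = 40737 + 4 = 40741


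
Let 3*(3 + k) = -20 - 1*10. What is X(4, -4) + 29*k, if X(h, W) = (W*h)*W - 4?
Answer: -317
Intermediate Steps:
X(h, W) = -4 + h*W**2 (X(h, W) = h*W**2 - 4 = -4 + h*W**2)
k = -13 (k = -3 + (-20 - 1*10)/3 = -3 + (-20 - 10)/3 = -3 + (1/3)*(-30) = -3 - 10 = -13)
X(4, -4) + 29*k = (-4 + 4*(-4)**2) + 29*(-13) = (-4 + 4*16) - 377 = (-4 + 64) - 377 = 60 - 377 = -317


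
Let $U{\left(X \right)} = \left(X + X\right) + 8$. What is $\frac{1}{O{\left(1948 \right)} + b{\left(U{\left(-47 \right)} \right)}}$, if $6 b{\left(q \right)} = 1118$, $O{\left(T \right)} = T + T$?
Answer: $\frac{3}{12247} \approx 0.00024496$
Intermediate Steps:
$O{\left(T \right)} = 2 T$
$U{\left(X \right)} = 8 + 2 X$ ($U{\left(X \right)} = 2 X + 8 = 8 + 2 X$)
$b{\left(q \right)} = \frac{559}{3}$ ($b{\left(q \right)} = \frac{1}{6} \cdot 1118 = \frac{559}{3}$)
$\frac{1}{O{\left(1948 \right)} + b{\left(U{\left(-47 \right)} \right)}} = \frac{1}{2 \cdot 1948 + \frac{559}{3}} = \frac{1}{3896 + \frac{559}{3}} = \frac{1}{\frac{12247}{3}} = \frac{3}{12247}$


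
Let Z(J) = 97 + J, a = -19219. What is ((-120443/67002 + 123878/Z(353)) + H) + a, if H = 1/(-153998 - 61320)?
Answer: -5124786165753233/270501311925 ≈ -18946.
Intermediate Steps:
H = -1/215318 (H = 1/(-215318) = -1/215318 ≈ -4.6443e-6)
((-120443/67002 + 123878/Z(353)) + H) + a = ((-120443/67002 + 123878/(97 + 353)) - 1/215318) - 19219 = ((-120443*1/67002 + 123878/450) - 1/215318) - 19219 = ((-120443/67002 + 123878*(1/450)) - 1/215318) - 19219 = ((-120443/67002 + 61939/225) - 1/215318) - 19219 = (1374312401/5025150 - 1/215318) - 19219 = 73978548133342/270501311925 - 19219 = -5124786165753233/270501311925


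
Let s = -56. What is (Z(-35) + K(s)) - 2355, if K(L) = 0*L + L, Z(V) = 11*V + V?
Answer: -2831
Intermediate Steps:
Z(V) = 12*V
K(L) = L (K(L) = 0 + L = L)
(Z(-35) + K(s)) - 2355 = (12*(-35) - 56) - 2355 = (-420 - 56) - 2355 = -476 - 2355 = -2831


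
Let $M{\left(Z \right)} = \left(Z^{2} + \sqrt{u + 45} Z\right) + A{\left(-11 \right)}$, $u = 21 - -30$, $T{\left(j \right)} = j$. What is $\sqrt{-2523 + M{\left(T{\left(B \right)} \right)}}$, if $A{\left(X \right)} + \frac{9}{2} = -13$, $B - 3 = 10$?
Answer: $\frac{\sqrt{-9486 + 208 \sqrt{6}}}{2} \approx 47.372 i$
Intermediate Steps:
$B = 13$ ($B = 3 + 10 = 13$)
$A{\left(X \right)} = - \frac{35}{2}$ ($A{\left(X \right)} = - \frac{9}{2} - 13 = - \frac{35}{2}$)
$u = 51$ ($u = 21 + 30 = 51$)
$M{\left(Z \right)} = - \frac{35}{2} + Z^{2} + 4 Z \sqrt{6}$ ($M{\left(Z \right)} = \left(Z^{2} + \sqrt{51 + 45} Z\right) - \frac{35}{2} = \left(Z^{2} + \sqrt{96} Z\right) - \frac{35}{2} = \left(Z^{2} + 4 \sqrt{6} Z\right) - \frac{35}{2} = \left(Z^{2} + 4 Z \sqrt{6}\right) - \frac{35}{2} = - \frac{35}{2} + Z^{2} + 4 Z \sqrt{6}$)
$\sqrt{-2523 + M{\left(T{\left(B \right)} \right)}} = \sqrt{-2523 + \left(- \frac{35}{2} + 13^{2} + 4 \cdot 13 \sqrt{6}\right)} = \sqrt{-2523 + \left(- \frac{35}{2} + 169 + 52 \sqrt{6}\right)} = \sqrt{-2523 + \left(\frac{303}{2} + 52 \sqrt{6}\right)} = \sqrt{- \frac{4743}{2} + 52 \sqrt{6}}$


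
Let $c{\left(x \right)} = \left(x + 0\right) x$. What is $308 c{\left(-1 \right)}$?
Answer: $308$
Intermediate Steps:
$c{\left(x \right)} = x^{2}$ ($c{\left(x \right)} = x x = x^{2}$)
$308 c{\left(-1 \right)} = 308 \left(-1\right)^{2} = 308 \cdot 1 = 308$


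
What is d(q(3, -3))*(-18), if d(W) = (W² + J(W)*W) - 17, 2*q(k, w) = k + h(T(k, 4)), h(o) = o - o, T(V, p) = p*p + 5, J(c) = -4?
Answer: 747/2 ≈ 373.50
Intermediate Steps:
T(V, p) = 5 + p² (T(V, p) = p² + 5 = 5 + p²)
h(o) = 0
q(k, w) = k/2 (q(k, w) = (k + 0)/2 = k/2)
d(W) = -17 + W² - 4*W (d(W) = (W² - 4*W) - 17 = -17 + W² - 4*W)
d(q(3, -3))*(-18) = (-17 + ((½)*3)² - 2*3)*(-18) = (-17 + (3/2)² - 4*3/2)*(-18) = (-17 + 9/4 - 6)*(-18) = -83/4*(-18) = 747/2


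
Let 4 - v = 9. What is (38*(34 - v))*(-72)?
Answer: -106704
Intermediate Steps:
v = -5 (v = 4 - 1*9 = 4 - 9 = -5)
(38*(34 - v))*(-72) = (38*(34 - 1*(-5)))*(-72) = (38*(34 + 5))*(-72) = (38*39)*(-72) = 1482*(-72) = -106704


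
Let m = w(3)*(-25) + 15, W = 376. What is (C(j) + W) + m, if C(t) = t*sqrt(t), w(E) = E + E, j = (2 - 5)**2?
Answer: 268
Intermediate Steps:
j = 9 (j = (-3)**2 = 9)
w(E) = 2*E
C(t) = t**(3/2)
m = -135 (m = (2*3)*(-25) + 15 = 6*(-25) + 15 = -150 + 15 = -135)
(C(j) + W) + m = (9**(3/2) + 376) - 135 = (27 + 376) - 135 = 403 - 135 = 268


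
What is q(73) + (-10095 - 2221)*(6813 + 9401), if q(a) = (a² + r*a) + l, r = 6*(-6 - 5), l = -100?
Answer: -199691213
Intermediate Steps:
r = -66 (r = 6*(-11) = -66)
q(a) = -100 + a² - 66*a (q(a) = (a² - 66*a) - 100 = -100 + a² - 66*a)
q(73) + (-10095 - 2221)*(6813 + 9401) = (-100 + 73² - 66*73) + (-10095 - 2221)*(6813 + 9401) = (-100 + 5329 - 4818) - 12316*16214 = 411 - 199691624 = -199691213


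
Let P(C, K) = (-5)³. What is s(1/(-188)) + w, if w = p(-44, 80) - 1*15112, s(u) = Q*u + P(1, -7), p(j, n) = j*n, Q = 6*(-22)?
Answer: -881546/47 ≈ -18756.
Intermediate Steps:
P(C, K) = -125
Q = -132
s(u) = -125 - 132*u (s(u) = -132*u - 125 = -125 - 132*u)
w = -18632 (w = -44*80 - 1*15112 = -3520 - 15112 = -18632)
s(1/(-188)) + w = (-125 - 132/(-188)) - 18632 = (-125 - 132*(-1/188)) - 18632 = (-125 + 33/47) - 18632 = -5842/47 - 18632 = -881546/47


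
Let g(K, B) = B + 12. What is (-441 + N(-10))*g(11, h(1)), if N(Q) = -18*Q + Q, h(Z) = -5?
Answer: -1897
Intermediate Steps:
N(Q) = -17*Q
g(K, B) = 12 + B
(-441 + N(-10))*g(11, h(1)) = (-441 - 17*(-10))*(12 - 5) = (-441 + 170)*7 = -271*7 = -1897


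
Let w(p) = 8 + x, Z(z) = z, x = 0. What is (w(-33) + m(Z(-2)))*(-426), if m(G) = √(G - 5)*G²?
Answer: -3408 - 1704*I*√7 ≈ -3408.0 - 4508.4*I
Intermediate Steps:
m(G) = G²*√(-5 + G) (m(G) = √(-5 + G)*G² = G²*√(-5 + G))
w(p) = 8 (w(p) = 8 + 0 = 8)
(w(-33) + m(Z(-2)))*(-426) = (8 + (-2)²*√(-5 - 2))*(-426) = (8 + 4*√(-7))*(-426) = (8 + 4*(I*√7))*(-426) = (8 + 4*I*√7)*(-426) = -3408 - 1704*I*√7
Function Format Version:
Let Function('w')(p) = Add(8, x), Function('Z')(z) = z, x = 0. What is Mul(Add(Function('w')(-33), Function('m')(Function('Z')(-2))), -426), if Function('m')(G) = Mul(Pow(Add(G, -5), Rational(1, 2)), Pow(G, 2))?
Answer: Add(-3408, Mul(-1704, I, Pow(7, Rational(1, 2)))) ≈ Add(-3408.0, Mul(-4508.4, I))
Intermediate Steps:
Function('m')(G) = Mul(Pow(G, 2), Pow(Add(-5, G), Rational(1, 2))) (Function('m')(G) = Mul(Pow(Add(-5, G), Rational(1, 2)), Pow(G, 2)) = Mul(Pow(G, 2), Pow(Add(-5, G), Rational(1, 2))))
Function('w')(p) = 8 (Function('w')(p) = Add(8, 0) = 8)
Mul(Add(Function('w')(-33), Function('m')(Function('Z')(-2))), -426) = Mul(Add(8, Mul(Pow(-2, 2), Pow(Add(-5, -2), Rational(1, 2)))), -426) = Mul(Add(8, Mul(4, Pow(-7, Rational(1, 2)))), -426) = Mul(Add(8, Mul(4, Mul(I, Pow(7, Rational(1, 2))))), -426) = Mul(Add(8, Mul(4, I, Pow(7, Rational(1, 2)))), -426) = Add(-3408, Mul(-1704, I, Pow(7, Rational(1, 2))))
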